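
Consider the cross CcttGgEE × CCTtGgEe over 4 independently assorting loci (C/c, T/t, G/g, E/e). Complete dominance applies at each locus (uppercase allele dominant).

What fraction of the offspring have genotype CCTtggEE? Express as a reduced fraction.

P(CCTtggEE) = 1/32

CcttGgEE gametes: CtGE×4, CtgE×4, ctGE×4, ctgE×4
CCTtGgEe gametes: CTGE×2, CTGe×2, CTgE×2, CTge×2, CtGE×2, CtGe×2, CtgE×2, Ctge×2
CcttGgEE×CCTtGgEe grid (16·16=256): CCTtGGEE=8 CCTtGGEe=8 CCTtGgEE=16 CCTtGgEe=16 CCTtggEE=8 CCTtggEe=8 CCttGGEE=8 CCttGGEe=8 CCttGgEE=16 CCttGgEe=16 CCttggEE=8 CCttggEe=8 CcTtGGEE=8 CcTtGGEe=8 CcTtGgEE=16 CcTtGgEe=16 CcTtggEE=8 CcTtggEe=8 CcttGGEE=8 CcttGGEe=8 CcttGgEE=16 CcttGgEe=16 CcttggEE=8 CcttggEe=8
CCTtggEE hits 8/256; gcd=8; 8÷8/256÷8 = 1/32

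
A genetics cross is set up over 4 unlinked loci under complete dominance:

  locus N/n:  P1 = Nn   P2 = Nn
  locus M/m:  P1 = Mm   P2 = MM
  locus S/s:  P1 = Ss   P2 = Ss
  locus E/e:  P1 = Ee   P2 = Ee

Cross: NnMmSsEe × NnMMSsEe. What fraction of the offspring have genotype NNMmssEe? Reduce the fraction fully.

P(NNMmssEe) = 1/64

NnMmSsEe gametes: NMSE×1, NMSe×1, NMsE×1, NMse×1, NmSE×1, NmSe×1, NmsE×1, Nmse×1, nMSE×1, nMSe×1, nMsE×1, nMse×1, nmSE×1, nmSe×1, nmsE×1, nmse×1
NnMMSsEe gametes: NMSE×2, NMSe×2, NMsE×2, NMse×2, nMSE×2, nMSe×2, nMsE×2, nMse×2
NnMmSsEe×NnMMSsEe grid (16·16=256): NNMMSSEE=2 NNMMSSEe=4 NNMMSSee=2 NNMMSsEE=4 NNMMSsEe=8 NNMMSsee=4 NNMMssEE=2 NNMMssEe=4 NNMMssee=2 NNMmSSEE=2 NNMmSSEe=4 NNMmSSee=2 NNMmSsEE=4 NNMmSsEe=8 NNMmSsee=4 NNMmssEE=2 NNMmssEe=4 NNMmssee=2 NnMMSSEE=4 NnMMSSEe=8 NnMMSSee=4 NnMMSsEE=8 NnMMSsEe=16 NnMMSsee=8 NnMMssEE=4 NnMMssEe=8 NnMMssee=4 NnMmSSEE=4 NnMmSSEe=8 NnMmSSee=4 NnMmSsEE=8 NnMmSsEe=16 NnMmSsee=8 NnMmssEE=4 NnMmssEe=8 NnMmssee=4 nnMMSSEE=2 nnMMSSEe=4 nnMMSSee=2 nnMMSsEE=4 nnMMSsEe=8 nnMMSsee=4 nnMMssEE=2 nnMMssEe=4 nnMMssee=2 nnMmSSEE=2 nnMmSSEe=4 nnMmSSee=2 nnMmSsEE=4 nnMmSsEe=8 nnMmSsee=4 nnMmssEE=2 nnMmssEe=4 nnMmssee=2
NNMmssEe hits 4/256; gcd=4; 4÷4/256÷4 = 1/64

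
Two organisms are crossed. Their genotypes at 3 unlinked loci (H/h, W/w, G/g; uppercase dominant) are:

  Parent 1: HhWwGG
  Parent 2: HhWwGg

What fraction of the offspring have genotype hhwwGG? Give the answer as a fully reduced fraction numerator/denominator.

HhWwGG gametes: HWG×2, HwG×2, hWG×2, hwG×2
HhWwGg gametes: HWG×1, HWg×1, HwG×1, Hwg×1, hWG×1, hWg×1, hwG×1, hwg×1
HhWwGG×HhWwGg grid (8·8=64): HHWWGG=2 HHWWGg=2 HHWwGG=4 HHWwGg=4 HHwwGG=2 HHwwGg=2 HhWWGG=4 HhWWGg=4 HhWwGG=8 HhWwGg=8 HhwwGG=4 HhwwGg=4 hhWWGG=2 hhWWGg=2 hhWwGG=4 hhWwGg=4 hhwwGG=2 hhwwGg=2
hhwwGG hits 2/64; gcd=2; 2÷2/64÷2 = 1/32

P(hhwwGG) = 1/32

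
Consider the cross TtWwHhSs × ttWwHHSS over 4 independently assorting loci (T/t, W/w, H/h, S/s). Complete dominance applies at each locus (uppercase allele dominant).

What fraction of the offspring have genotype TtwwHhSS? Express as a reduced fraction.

TtWwHhSs gametes: TWHS×1, TWHs×1, TWhS×1, TWhs×1, TwHS×1, TwHs×1, TwhS×1, Twhs×1, tWHS×1, tWHs×1, tWhS×1, tWhs×1, twHS×1, twHs×1, twhS×1, twhs×1
ttWwHHSS gametes: tWHS×8, twHS×8
TtWwHhSs×ttWwHHSS grid (16·16=256): TtWWHHSS=8 TtWWHHSs=8 TtWWHhSS=8 TtWWHhSs=8 TtWwHHSS=16 TtWwHHSs=16 TtWwHhSS=16 TtWwHhSs=16 TtwwHHSS=8 TtwwHHSs=8 TtwwHhSS=8 TtwwHhSs=8 ttWWHHSS=8 ttWWHHSs=8 ttWWHhSS=8 ttWWHhSs=8 ttWwHHSS=16 ttWwHHSs=16 ttWwHhSS=16 ttWwHhSs=16 ttwwHHSS=8 ttwwHHSs=8 ttwwHhSS=8 ttwwHhSs=8
TtwwHhSS hits 8/256; gcd=8; 8÷8/256÷8 = 1/32

P(TtwwHhSS) = 1/32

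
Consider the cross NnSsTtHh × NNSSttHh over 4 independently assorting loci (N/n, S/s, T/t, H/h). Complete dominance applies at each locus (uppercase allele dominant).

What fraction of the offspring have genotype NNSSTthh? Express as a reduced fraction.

NnSsTtHh gametes: NSTH×1, NSTh×1, NStH×1, NSth×1, NsTH×1, NsTh×1, NstH×1, Nsth×1, nSTH×1, nSTh×1, nStH×1, nSth×1, nsTH×1, nsTh×1, nstH×1, nsth×1
NNSSttHh gametes: NStH×8, NSth×8
NnSsTtHh×NNSSttHh grid (16·16=256): NNSSTtHH=8 NNSSTtHh=16 NNSSTthh=8 NNSSttHH=8 NNSSttHh=16 NNSStthh=8 NNSsTtHH=8 NNSsTtHh=16 NNSsTthh=8 NNSsttHH=8 NNSsttHh=16 NNSstthh=8 NnSSTtHH=8 NnSSTtHh=16 NnSSTthh=8 NnSSttHH=8 NnSSttHh=16 NnSStthh=8 NnSsTtHH=8 NnSsTtHh=16 NnSsTthh=8 NnSsttHH=8 NnSsttHh=16 NnSstthh=8
NNSSTthh hits 8/256; gcd=8; 8÷8/256÷8 = 1/32

P(NNSSTthh) = 1/32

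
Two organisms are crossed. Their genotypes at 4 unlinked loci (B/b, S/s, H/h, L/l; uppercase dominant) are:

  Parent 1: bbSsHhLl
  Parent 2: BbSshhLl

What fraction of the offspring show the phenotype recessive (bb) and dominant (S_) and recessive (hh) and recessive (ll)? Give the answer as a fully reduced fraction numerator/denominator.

bbSsHhLl gametes: bSHL×2, bSHl×2, bShL×2, bShl×2, bsHL×2, bsHl×2, bshL×2, bshl×2
BbSshhLl gametes: BShL×2, BShl×2, BshL×2, Bshl×2, bShL×2, bShl×2, bshL×2, bshl×2
bbSsHhLl×BbSshhLl grid (16·16=256): BbSSHhLL=4 BbSSHhLl=8 BbSSHhll=4 BbSShhLL=4 BbSShhLl=8 BbSShhll=4 BbSsHhLL=8 BbSsHhLl=16 BbSsHhll=8 BbSshhLL=8 BbSshhLl=16 BbSshhll=8 BbssHhLL=4 BbssHhLl=8 BbssHhll=4 BbsshhLL=4 BbsshhLl=8 Bbsshhll=4 bbSSHhLL=4 bbSSHhLl=8 bbSSHhll=4 bbSShhLL=4 bbSShhLl=8 bbSShhll=4 bbSsHhLL=8 bbSsHhLl=16 bbSsHhll=8 bbSshhLL=8 bbSshhLl=16 bbSshhll=8 bbssHhLL=4 bbssHhLl=8 bbssHhll=4 bbsshhLL=4 bbsshhLl=8 bbsshhll=4
bb S_ hh ll hits 12/256; gcd=4; 12÷4/256÷4 = 3/64

P(bb S_ hh ll) = 3/64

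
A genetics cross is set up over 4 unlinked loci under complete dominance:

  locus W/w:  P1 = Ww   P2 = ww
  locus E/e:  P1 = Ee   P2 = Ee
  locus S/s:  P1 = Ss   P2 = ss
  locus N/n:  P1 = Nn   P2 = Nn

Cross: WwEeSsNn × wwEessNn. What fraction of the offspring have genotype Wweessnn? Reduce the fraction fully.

P(Wweessnn) = 1/64

WwEeSsNn gametes: WESN×1, WESn×1, WEsN×1, WEsn×1, WeSN×1, WeSn×1, WesN×1, Wesn×1, wESN×1, wESn×1, wEsN×1, wEsn×1, weSN×1, weSn×1, wesN×1, wesn×1
wwEessNn gametes: wEsN×4, wEsn×4, wesN×4, wesn×4
WwEeSsNn×wwEessNn grid (16·16=256): WwEESsNN=4 WwEESsNn=8 WwEESsnn=4 WwEEssNN=4 WwEEssNn=8 WwEEssnn=4 WwEeSsNN=8 WwEeSsNn=16 WwEeSsnn=8 WwEessNN=8 WwEessNn=16 WwEessnn=8 WweeSsNN=4 WweeSsNn=8 WweeSsnn=4 WweessNN=4 WweessNn=8 Wweessnn=4 wwEESsNN=4 wwEESsNn=8 wwEESsnn=4 wwEEssNN=4 wwEEssNn=8 wwEEssnn=4 wwEeSsNN=8 wwEeSsNn=16 wwEeSsnn=8 wwEessNN=8 wwEessNn=16 wwEessnn=8 wweeSsNN=4 wweeSsNn=8 wweeSsnn=4 wweessNN=4 wweessNn=8 wweessnn=4
Wweessnn hits 4/256; gcd=4; 4÷4/256÷4 = 1/64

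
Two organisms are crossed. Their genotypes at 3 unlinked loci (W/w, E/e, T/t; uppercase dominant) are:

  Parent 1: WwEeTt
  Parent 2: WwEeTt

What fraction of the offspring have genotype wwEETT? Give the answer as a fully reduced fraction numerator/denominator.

WwEeTt gametes: WET×1, WEt×1, WeT×1, Wet×1, wET×1, wEt×1, weT×1, wet×1
WwEeTt gametes: WET×1, WEt×1, WeT×1, Wet×1, wET×1, wEt×1, weT×1, wet×1
WwEeTt×WwEeTt grid (8·8=64): WWEETT=1 WWEETt=2 WWEEtt=1 WWEeTT=2 WWEeTt=4 WWEett=2 WWeeTT=1 WWeeTt=2 WWeett=1 WwEETT=2 WwEETt=4 WwEEtt=2 WwEeTT=4 WwEeTt=8 WwEett=4 WweeTT=2 WweeTt=4 Wweett=2 wwEETT=1 wwEETt=2 wwEEtt=1 wwEeTT=2 wwEeTt=4 wwEett=2 wweeTT=1 wweeTt=2 wweett=1
wwEETT hits 1/64; gcd=1; 1÷1/64÷1 = 1/64

P(wwEETT) = 1/64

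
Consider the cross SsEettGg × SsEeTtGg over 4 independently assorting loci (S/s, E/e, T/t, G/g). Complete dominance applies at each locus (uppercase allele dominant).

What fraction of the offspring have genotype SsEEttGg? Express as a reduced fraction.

SsEettGg gametes: SEtG×2, SEtg×2, SetG×2, Setg×2, sEtG×2, sEtg×2, setG×2, setg×2
SsEeTtGg gametes: SETG×1, SETg×1, SEtG×1, SEtg×1, SeTG×1, SeTg×1, SetG×1, Setg×1, sETG×1, sETg×1, sEtG×1, sEtg×1, seTG×1, seTg×1, setG×1, setg×1
SsEettGg×SsEeTtGg grid (16·16=256): SSEETtGG=2 SSEETtGg=4 SSEETtgg=2 SSEEttGG=2 SSEEttGg=4 SSEEttgg=2 SSEeTtGG=4 SSEeTtGg=8 SSEeTtgg=4 SSEettGG=4 SSEettGg=8 SSEettgg=4 SSeeTtGG=2 SSeeTtGg=4 SSeeTtgg=2 SSeettGG=2 SSeettGg=4 SSeettgg=2 SsEETtGG=4 SsEETtGg=8 SsEETtgg=4 SsEEttGG=4 SsEEttGg=8 SsEEttgg=4 SsEeTtGG=8 SsEeTtGg=16 SsEeTtgg=8 SsEettGG=8 SsEettGg=16 SsEettgg=8 SseeTtGG=4 SseeTtGg=8 SseeTtgg=4 SseettGG=4 SseettGg=8 Sseettgg=4 ssEETtGG=2 ssEETtGg=4 ssEETtgg=2 ssEEttGG=2 ssEEttGg=4 ssEEttgg=2 ssEeTtGG=4 ssEeTtGg=8 ssEeTtgg=4 ssEettGG=4 ssEettGg=8 ssEettgg=4 sseeTtGG=2 sseeTtGg=4 sseeTtgg=2 sseettGG=2 sseettGg=4 sseettgg=2
SsEEttGg hits 8/256; gcd=8; 8÷8/256÷8 = 1/32

P(SsEEttGg) = 1/32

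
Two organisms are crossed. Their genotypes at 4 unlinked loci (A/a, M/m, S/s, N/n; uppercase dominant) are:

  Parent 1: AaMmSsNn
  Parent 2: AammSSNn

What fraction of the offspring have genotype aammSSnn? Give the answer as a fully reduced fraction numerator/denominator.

P(aammSSnn) = 1/64

AaMmSsNn gametes: AMSN×1, AMSn×1, AMsN×1, AMsn×1, AmSN×1, AmSn×1, AmsN×1, Amsn×1, aMSN×1, aMSn×1, aMsN×1, aMsn×1, amSN×1, amSn×1, amsN×1, amsn×1
AammSSNn gametes: AmSN×4, AmSn×4, amSN×4, amSn×4
AaMmSsNn×AammSSNn grid (16·16=256): AAMmSSNN=4 AAMmSSNn=8 AAMmSSnn=4 AAMmSsNN=4 AAMmSsNn=8 AAMmSsnn=4 AAmmSSNN=4 AAmmSSNn=8 AAmmSSnn=4 AAmmSsNN=4 AAmmSsNn=8 AAmmSsnn=4 AaMmSSNN=8 AaMmSSNn=16 AaMmSSnn=8 AaMmSsNN=8 AaMmSsNn=16 AaMmSsnn=8 AammSSNN=8 AammSSNn=16 AammSSnn=8 AammSsNN=8 AammSsNn=16 AammSsnn=8 aaMmSSNN=4 aaMmSSNn=8 aaMmSSnn=4 aaMmSsNN=4 aaMmSsNn=8 aaMmSsnn=4 aammSSNN=4 aammSSNn=8 aammSSnn=4 aammSsNN=4 aammSsNn=8 aammSsnn=4
aammSSnn hits 4/256; gcd=4; 4÷4/256÷4 = 1/64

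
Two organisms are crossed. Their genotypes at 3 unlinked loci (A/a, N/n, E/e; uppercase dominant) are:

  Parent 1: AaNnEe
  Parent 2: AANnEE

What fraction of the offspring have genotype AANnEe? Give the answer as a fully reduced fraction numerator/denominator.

P(AANnEe) = 1/8

AaNnEe gametes: ANE×1, ANe×1, AnE×1, Ane×1, aNE×1, aNe×1, anE×1, ane×1
AANnEE gametes: ANE×4, AnE×4
AaNnEe×AANnEE grid (8·8=64): AANNEE=4 AANNEe=4 AANnEE=8 AANnEe=8 AAnnEE=4 AAnnEe=4 AaNNEE=4 AaNNEe=4 AaNnEE=8 AaNnEe=8 AannEE=4 AannEe=4
AANnEe hits 8/64; gcd=8; 8÷8/64÷8 = 1/8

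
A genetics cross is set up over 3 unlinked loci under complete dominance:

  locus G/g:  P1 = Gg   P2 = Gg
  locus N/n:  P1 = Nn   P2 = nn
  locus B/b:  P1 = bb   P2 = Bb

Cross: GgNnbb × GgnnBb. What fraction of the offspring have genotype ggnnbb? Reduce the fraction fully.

P(ggnnbb) = 1/16

GgNnbb gametes: GNb×2, Gnb×2, gNb×2, gnb×2
GgnnBb gametes: GnB×2, Gnb×2, gnB×2, gnb×2
GgNnbb×GgnnBb grid (8·8=64): GGNnBb=4 GGNnbb=4 GGnnBb=4 GGnnbb=4 GgNnBb=8 GgNnbb=8 GgnnBb=8 Ggnnbb=8 ggNnBb=4 ggNnbb=4 ggnnBb=4 ggnnbb=4
ggnnbb hits 4/64; gcd=4; 4÷4/64÷4 = 1/16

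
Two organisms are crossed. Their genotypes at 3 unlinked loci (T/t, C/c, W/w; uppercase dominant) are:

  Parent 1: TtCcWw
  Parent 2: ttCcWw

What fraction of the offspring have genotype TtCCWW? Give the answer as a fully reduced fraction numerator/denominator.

TtCcWw gametes: TCW×1, TCw×1, TcW×1, Tcw×1, tCW×1, tCw×1, tcW×1, tcw×1
ttCcWw gametes: tCW×2, tCw×2, tcW×2, tcw×2
TtCcWw×ttCcWw grid (8·8=64): TtCCWW=2 TtCCWw=4 TtCCww=2 TtCcWW=4 TtCcWw=8 TtCcww=4 TtccWW=2 TtccWw=4 Ttccww=2 ttCCWW=2 ttCCWw=4 ttCCww=2 ttCcWW=4 ttCcWw=8 ttCcww=4 ttccWW=2 ttccWw=4 ttccww=2
TtCCWW hits 2/64; gcd=2; 2÷2/64÷2 = 1/32

P(TtCCWW) = 1/32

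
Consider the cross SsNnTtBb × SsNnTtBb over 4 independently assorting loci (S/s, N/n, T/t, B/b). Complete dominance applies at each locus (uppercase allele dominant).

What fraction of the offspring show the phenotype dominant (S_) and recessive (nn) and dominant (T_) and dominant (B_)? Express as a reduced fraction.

SsNnTtBb gametes: SNTB×1, SNTb×1, SNtB×1, SNtb×1, SnTB×1, SnTb×1, SntB×1, Sntb×1, sNTB×1, sNTb×1, sNtB×1, sNtb×1, snTB×1, snTb×1, sntB×1, sntb×1
SsNnTtBb gametes: SNTB×1, SNTb×1, SNtB×1, SNtb×1, SnTB×1, SnTb×1, SntB×1, Sntb×1, sNTB×1, sNTb×1, sNtB×1, sNtb×1, snTB×1, snTb×1, sntB×1, sntb×1
SsNnTtBb×SsNnTtBb grid (16·16=256): SSNNTTBB=1 SSNNTTBb=2 SSNNTTbb=1 SSNNTtBB=2 SSNNTtBb=4 SSNNTtbb=2 SSNNttBB=1 SSNNttBb=2 SSNNttbb=1 SSNnTTBB=2 SSNnTTBb=4 SSNnTTbb=2 SSNnTtBB=4 SSNnTtBb=8 SSNnTtbb=4 SSNnttBB=2 SSNnttBb=4 SSNnttbb=2 SSnnTTBB=1 SSnnTTBb=2 SSnnTTbb=1 SSnnTtBB=2 SSnnTtBb=4 SSnnTtbb=2 SSnnttBB=1 SSnnttBb=2 SSnnttbb=1 SsNNTTBB=2 SsNNTTBb=4 SsNNTTbb=2 SsNNTtBB=4 SsNNTtBb=8 SsNNTtbb=4 SsNNttBB=2 SsNNttBb=4 SsNNttbb=2 SsNnTTBB=4 SsNnTTBb=8 SsNnTTbb=4 SsNnTtBB=8 SsNnTtBb=16 SsNnTtbb=8 SsNnttBB=4 SsNnttBb=8 SsNnttbb=4 SsnnTTBB=2 SsnnTTBb=4 SsnnTTbb=2 SsnnTtBB=4 SsnnTtBb=8 SsnnTtbb=4 SsnnttBB=2 SsnnttBb=4 Ssnnttbb=2 ssNNTTBB=1 ssNNTTBb=2 ssNNTTbb=1 ssNNTtBB=2 ssNNTtBb=4 ssNNTtbb=2 ssNNttBB=1 ssNNttBb=2 ssNNttbb=1 ssNnTTBB=2 ssNnTTBb=4 ssNnTTbb=2 ssNnTtBB=4 ssNnTtBb=8 ssNnTtbb=4 ssNnttBB=2 ssNnttBb=4 ssNnttbb=2 ssnnTTBB=1 ssnnTTBb=2 ssnnTTbb=1 ssnnTtBB=2 ssnnTtBb=4 ssnnTtbb=2 ssnnttBB=1 ssnnttBb=2 ssnnttbb=1
S_ nn T_ B_ hits 27/256; gcd=1; 27÷1/256÷1 = 27/256

P(S_ nn T_ B_) = 27/256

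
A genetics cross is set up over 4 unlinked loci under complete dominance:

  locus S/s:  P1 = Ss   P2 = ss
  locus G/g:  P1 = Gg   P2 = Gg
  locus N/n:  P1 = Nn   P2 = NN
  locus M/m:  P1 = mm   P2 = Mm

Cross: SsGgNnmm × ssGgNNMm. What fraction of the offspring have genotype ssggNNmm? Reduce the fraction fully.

SsGgNnmm gametes: SGNm×2, SGnm×2, SgNm×2, Sgnm×2, sGNm×2, sGnm×2, sgNm×2, sgnm×2
ssGgNNMm gametes: sGNM×4, sGNm×4, sgNM×4, sgNm×4
SsGgNnmm×ssGgNNMm grid (16·16=256): SsGGNNMm=8 SsGGNNmm=8 SsGGNnMm=8 SsGGNnmm=8 SsGgNNMm=16 SsGgNNmm=16 SsGgNnMm=16 SsGgNnmm=16 SsggNNMm=8 SsggNNmm=8 SsggNnMm=8 SsggNnmm=8 ssGGNNMm=8 ssGGNNmm=8 ssGGNnMm=8 ssGGNnmm=8 ssGgNNMm=16 ssGgNNmm=16 ssGgNnMm=16 ssGgNnmm=16 ssggNNMm=8 ssggNNmm=8 ssggNnMm=8 ssggNnmm=8
ssggNNmm hits 8/256; gcd=8; 8÷8/256÷8 = 1/32

P(ssggNNmm) = 1/32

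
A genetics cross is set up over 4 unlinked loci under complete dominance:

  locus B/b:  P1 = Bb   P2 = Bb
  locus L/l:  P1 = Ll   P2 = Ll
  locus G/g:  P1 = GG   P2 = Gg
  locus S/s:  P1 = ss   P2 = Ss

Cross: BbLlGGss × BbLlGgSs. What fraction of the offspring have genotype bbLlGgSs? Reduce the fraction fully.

P(bbLlGgSs) = 1/32

BbLlGGss gametes: BLGs×4, BlGs×4, bLGs×4, blGs×4
BbLlGgSs gametes: BLGS×1, BLGs×1, BLgS×1, BLgs×1, BlGS×1, BlGs×1, BlgS×1, Blgs×1, bLGS×1, bLGs×1, bLgS×1, bLgs×1, blGS×1, blGs×1, blgS×1, blgs×1
BbLlGGss×BbLlGgSs grid (16·16=256): BBLLGGSs=4 BBLLGGss=4 BBLLGgSs=4 BBLLGgss=4 BBLlGGSs=8 BBLlGGss=8 BBLlGgSs=8 BBLlGgss=8 BBllGGSs=4 BBllGGss=4 BBllGgSs=4 BBllGgss=4 BbLLGGSs=8 BbLLGGss=8 BbLLGgSs=8 BbLLGgss=8 BbLlGGSs=16 BbLlGGss=16 BbLlGgSs=16 BbLlGgss=16 BbllGGSs=8 BbllGGss=8 BbllGgSs=8 BbllGgss=8 bbLLGGSs=4 bbLLGGss=4 bbLLGgSs=4 bbLLGgss=4 bbLlGGSs=8 bbLlGGss=8 bbLlGgSs=8 bbLlGgss=8 bbllGGSs=4 bbllGGss=4 bbllGgSs=4 bbllGgss=4
bbLlGgSs hits 8/256; gcd=8; 8÷8/256÷8 = 1/32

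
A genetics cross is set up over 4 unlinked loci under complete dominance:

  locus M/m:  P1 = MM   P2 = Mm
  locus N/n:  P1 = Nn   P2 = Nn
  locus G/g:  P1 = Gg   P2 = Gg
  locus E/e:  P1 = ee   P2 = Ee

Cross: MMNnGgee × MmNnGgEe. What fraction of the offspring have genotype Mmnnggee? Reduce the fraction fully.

MMNnGgee gametes: MNGe×4, MNge×4, MnGe×4, Mnge×4
MmNnGgEe gametes: MNGE×1, MNGe×1, MNgE×1, MNge×1, MnGE×1, MnGe×1, MngE×1, Mnge×1, mNGE×1, mNGe×1, mNgE×1, mNge×1, mnGE×1, mnGe×1, mngE×1, mnge×1
MMNnGgee×MmNnGgEe grid (16·16=256): MMNNGGEe=4 MMNNGGee=4 MMNNGgEe=8 MMNNGgee=8 MMNNggEe=4 MMNNggee=4 MMNnGGEe=8 MMNnGGee=8 MMNnGgEe=16 MMNnGgee=16 MMNnggEe=8 MMNnggee=8 MMnnGGEe=4 MMnnGGee=4 MMnnGgEe=8 MMnnGgee=8 MMnnggEe=4 MMnnggee=4 MmNNGGEe=4 MmNNGGee=4 MmNNGgEe=8 MmNNGgee=8 MmNNggEe=4 MmNNggee=4 MmNnGGEe=8 MmNnGGee=8 MmNnGgEe=16 MmNnGgee=16 MmNnggEe=8 MmNnggee=8 MmnnGGEe=4 MmnnGGee=4 MmnnGgEe=8 MmnnGgee=8 MmnnggEe=4 Mmnnggee=4
Mmnnggee hits 4/256; gcd=4; 4÷4/256÷4 = 1/64

P(Mmnnggee) = 1/64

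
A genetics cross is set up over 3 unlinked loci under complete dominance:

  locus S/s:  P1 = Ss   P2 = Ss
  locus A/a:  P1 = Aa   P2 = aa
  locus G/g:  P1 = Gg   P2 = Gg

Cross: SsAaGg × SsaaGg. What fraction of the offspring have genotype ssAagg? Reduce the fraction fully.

SsAaGg gametes: SAG×1, SAg×1, SaG×1, Sag×1, sAG×1, sAg×1, saG×1, sag×1
SsaaGg gametes: SaG×2, Sag×2, saG×2, sag×2
SsAaGg×SsaaGg grid (8·8=64): SSAaGG=2 SSAaGg=4 SSAagg=2 SSaaGG=2 SSaaGg=4 SSaagg=2 SsAaGG=4 SsAaGg=8 SsAagg=4 SsaaGG=4 SsaaGg=8 Ssaagg=4 ssAaGG=2 ssAaGg=4 ssAagg=2 ssaaGG=2 ssaaGg=4 ssaagg=2
ssAagg hits 2/64; gcd=2; 2÷2/64÷2 = 1/32

P(ssAagg) = 1/32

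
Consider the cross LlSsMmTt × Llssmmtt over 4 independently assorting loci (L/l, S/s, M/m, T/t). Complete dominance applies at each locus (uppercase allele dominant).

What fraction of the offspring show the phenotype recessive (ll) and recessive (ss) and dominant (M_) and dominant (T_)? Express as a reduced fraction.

P(ll ss M_ T_) = 1/32

LlSsMmTt gametes: LSMT×1, LSMt×1, LSmT×1, LSmt×1, LsMT×1, LsMt×1, LsmT×1, Lsmt×1, lSMT×1, lSMt×1, lSmT×1, lSmt×1, lsMT×1, lsMt×1, lsmT×1, lsmt×1
Llssmmtt gametes: Lsmt×8, lsmt×8
LlSsMmTt×Llssmmtt grid (16·16=256): LLSsMmTt=8 LLSsMmtt=8 LLSsmmTt=8 LLSsmmtt=8 LLssMmTt=8 LLssMmtt=8 LLssmmTt=8 LLssmmtt=8 LlSsMmTt=16 LlSsMmtt=16 LlSsmmTt=16 LlSsmmtt=16 LlssMmTt=16 LlssMmtt=16 LlssmmTt=16 Llssmmtt=16 llSsMmTt=8 llSsMmtt=8 llSsmmTt=8 llSsmmtt=8 llssMmTt=8 llssMmtt=8 llssmmTt=8 llssmmtt=8
ll ss M_ T_ hits 8/256; gcd=8; 8÷8/256÷8 = 1/32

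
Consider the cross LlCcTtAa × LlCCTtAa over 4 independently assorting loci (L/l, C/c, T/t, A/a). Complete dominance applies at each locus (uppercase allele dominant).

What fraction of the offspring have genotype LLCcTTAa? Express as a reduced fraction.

P(LLCcTTAa) = 1/64

LlCcTtAa gametes: LCTA×1, LCTa×1, LCtA×1, LCta×1, LcTA×1, LcTa×1, LctA×1, Lcta×1, lCTA×1, lCTa×1, lCtA×1, lCta×1, lcTA×1, lcTa×1, lctA×1, lcta×1
LlCCTtAa gametes: LCTA×2, LCTa×2, LCtA×2, LCta×2, lCTA×2, lCTa×2, lCtA×2, lCta×2
LlCcTtAa×LlCCTtAa grid (16·16=256): LLCCTTAA=2 LLCCTTAa=4 LLCCTTaa=2 LLCCTtAA=4 LLCCTtAa=8 LLCCTtaa=4 LLCCttAA=2 LLCCttAa=4 LLCCttaa=2 LLCcTTAA=2 LLCcTTAa=4 LLCcTTaa=2 LLCcTtAA=4 LLCcTtAa=8 LLCcTtaa=4 LLCcttAA=2 LLCcttAa=4 LLCcttaa=2 LlCCTTAA=4 LlCCTTAa=8 LlCCTTaa=4 LlCCTtAA=8 LlCCTtAa=16 LlCCTtaa=8 LlCCttAA=4 LlCCttAa=8 LlCCttaa=4 LlCcTTAA=4 LlCcTTAa=8 LlCcTTaa=4 LlCcTtAA=8 LlCcTtAa=16 LlCcTtaa=8 LlCcttAA=4 LlCcttAa=8 LlCcttaa=4 llCCTTAA=2 llCCTTAa=4 llCCTTaa=2 llCCTtAA=4 llCCTtAa=8 llCCTtaa=4 llCCttAA=2 llCCttAa=4 llCCttaa=2 llCcTTAA=2 llCcTTAa=4 llCcTTaa=2 llCcTtAA=4 llCcTtAa=8 llCcTtaa=4 llCcttAA=2 llCcttAa=4 llCcttaa=2
LLCcTTAa hits 4/256; gcd=4; 4÷4/256÷4 = 1/64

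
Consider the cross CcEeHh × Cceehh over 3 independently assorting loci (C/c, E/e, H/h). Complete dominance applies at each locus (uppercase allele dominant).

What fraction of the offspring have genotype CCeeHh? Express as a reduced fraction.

CcEeHh gametes: CEH×1, CEh×1, CeH×1, Ceh×1, cEH×1, cEh×1, ceH×1, ceh×1
Cceehh gametes: Ceh×4, ceh×4
CcEeHh×Cceehh grid (8·8=64): CCEeHh=4 CCEehh=4 CCeeHh=4 CCeehh=4 CcEeHh=8 CcEehh=8 CceeHh=8 Cceehh=8 ccEeHh=4 ccEehh=4 cceeHh=4 cceehh=4
CCeeHh hits 4/64; gcd=4; 4÷4/64÷4 = 1/16

P(CCeeHh) = 1/16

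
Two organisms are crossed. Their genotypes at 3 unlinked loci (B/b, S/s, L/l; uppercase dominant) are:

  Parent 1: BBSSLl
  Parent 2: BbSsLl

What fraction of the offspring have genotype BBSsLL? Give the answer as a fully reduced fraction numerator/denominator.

P(BBSsLL) = 1/16

BBSSLl gametes: BSL×4, BSl×4
BbSsLl gametes: BSL×1, BSl×1, BsL×1, Bsl×1, bSL×1, bSl×1, bsL×1, bsl×1
BBSSLl×BbSsLl grid (8·8=64): BBSSLL=4 BBSSLl=8 BBSSll=4 BBSsLL=4 BBSsLl=8 BBSsll=4 BbSSLL=4 BbSSLl=8 BbSSll=4 BbSsLL=4 BbSsLl=8 BbSsll=4
BBSsLL hits 4/64; gcd=4; 4÷4/64÷4 = 1/16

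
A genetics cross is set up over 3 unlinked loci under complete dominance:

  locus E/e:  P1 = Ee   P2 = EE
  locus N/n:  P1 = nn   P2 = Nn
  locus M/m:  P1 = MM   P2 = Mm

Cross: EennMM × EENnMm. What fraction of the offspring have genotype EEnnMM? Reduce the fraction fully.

EennMM gametes: EnM×4, enM×4
EENnMm gametes: ENM×2, ENm×2, EnM×2, Enm×2
EennMM×EENnMm grid (8·8=64): EENnMM=8 EENnMm=8 EEnnMM=8 EEnnMm=8 EeNnMM=8 EeNnMm=8 EennMM=8 EennMm=8
EEnnMM hits 8/64; gcd=8; 8÷8/64÷8 = 1/8

P(EEnnMM) = 1/8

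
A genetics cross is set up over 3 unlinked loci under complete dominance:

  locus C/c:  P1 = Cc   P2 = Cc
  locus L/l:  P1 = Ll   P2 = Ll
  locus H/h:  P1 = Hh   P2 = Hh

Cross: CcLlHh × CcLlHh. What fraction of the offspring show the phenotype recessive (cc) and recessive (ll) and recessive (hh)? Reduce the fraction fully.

CcLlHh gametes: CLH×1, CLh×1, ClH×1, Clh×1, cLH×1, cLh×1, clH×1, clh×1
CcLlHh gametes: CLH×1, CLh×1, ClH×1, Clh×1, cLH×1, cLh×1, clH×1, clh×1
CcLlHh×CcLlHh grid (8·8=64): CCLLHH=1 CCLLHh=2 CCLLhh=1 CCLlHH=2 CCLlHh=4 CCLlhh=2 CCllHH=1 CCllHh=2 CCllhh=1 CcLLHH=2 CcLLHh=4 CcLLhh=2 CcLlHH=4 CcLlHh=8 CcLlhh=4 CcllHH=2 CcllHh=4 Ccllhh=2 ccLLHH=1 ccLLHh=2 ccLLhh=1 ccLlHH=2 ccLlHh=4 ccLlhh=2 ccllHH=1 ccllHh=2 ccllhh=1
cc ll hh hits 1/64; gcd=1; 1÷1/64÷1 = 1/64

P(cc ll hh) = 1/64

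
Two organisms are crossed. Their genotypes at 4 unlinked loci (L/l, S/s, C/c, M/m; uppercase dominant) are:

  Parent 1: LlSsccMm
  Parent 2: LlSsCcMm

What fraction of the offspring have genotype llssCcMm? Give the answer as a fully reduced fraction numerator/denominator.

P(llssCcMm) = 1/64

LlSsccMm gametes: LScM×2, LScm×2, LscM×2, Lscm×2, lScM×2, lScm×2, lscM×2, lscm×2
LlSsCcMm gametes: LSCM×1, LSCm×1, LScM×1, LScm×1, LsCM×1, LsCm×1, LscM×1, Lscm×1, lSCM×1, lSCm×1, lScM×1, lScm×1, lsCM×1, lsCm×1, lscM×1, lscm×1
LlSsccMm×LlSsCcMm grid (16·16=256): LLSSCcMM=2 LLSSCcMm=4 LLSSCcmm=2 LLSSccMM=2 LLSSccMm=4 LLSSccmm=2 LLSsCcMM=4 LLSsCcMm=8 LLSsCcmm=4 LLSsccMM=4 LLSsccMm=8 LLSsccmm=4 LLssCcMM=2 LLssCcMm=4 LLssCcmm=2 LLssccMM=2 LLssccMm=4 LLssccmm=2 LlSSCcMM=4 LlSSCcMm=8 LlSSCcmm=4 LlSSccMM=4 LlSSccMm=8 LlSSccmm=4 LlSsCcMM=8 LlSsCcMm=16 LlSsCcmm=8 LlSsccMM=8 LlSsccMm=16 LlSsccmm=8 LlssCcMM=4 LlssCcMm=8 LlssCcmm=4 LlssccMM=4 LlssccMm=8 Llssccmm=4 llSSCcMM=2 llSSCcMm=4 llSSCcmm=2 llSSccMM=2 llSSccMm=4 llSSccmm=2 llSsCcMM=4 llSsCcMm=8 llSsCcmm=4 llSsccMM=4 llSsccMm=8 llSsccmm=4 llssCcMM=2 llssCcMm=4 llssCcmm=2 llssccMM=2 llssccMm=4 llssccmm=2
llssCcMm hits 4/256; gcd=4; 4÷4/256÷4 = 1/64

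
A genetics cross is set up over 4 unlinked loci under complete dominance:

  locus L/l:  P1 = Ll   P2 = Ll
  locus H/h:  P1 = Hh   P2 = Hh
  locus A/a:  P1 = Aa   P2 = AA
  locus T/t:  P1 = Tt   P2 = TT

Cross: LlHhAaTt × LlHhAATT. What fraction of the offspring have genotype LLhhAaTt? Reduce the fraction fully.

LlHhAaTt gametes: LHAT×1, LHAt×1, LHaT×1, LHat×1, LhAT×1, LhAt×1, LhaT×1, Lhat×1, lHAT×1, lHAt×1, lHaT×1, lHat×1, lhAT×1, lhAt×1, lhaT×1, lhat×1
LlHhAATT gametes: LHAT×4, LhAT×4, lHAT×4, lhAT×4
LlHhAaTt×LlHhAATT grid (16·16=256): LLHHAATT=4 LLHHAATt=4 LLHHAaTT=4 LLHHAaTt=4 LLHhAATT=8 LLHhAATt=8 LLHhAaTT=8 LLHhAaTt=8 LLhhAATT=4 LLhhAATt=4 LLhhAaTT=4 LLhhAaTt=4 LlHHAATT=8 LlHHAATt=8 LlHHAaTT=8 LlHHAaTt=8 LlHhAATT=16 LlHhAATt=16 LlHhAaTT=16 LlHhAaTt=16 LlhhAATT=8 LlhhAATt=8 LlhhAaTT=8 LlhhAaTt=8 llHHAATT=4 llHHAATt=4 llHHAaTT=4 llHHAaTt=4 llHhAATT=8 llHhAATt=8 llHhAaTT=8 llHhAaTt=8 llhhAATT=4 llhhAATt=4 llhhAaTT=4 llhhAaTt=4
LLhhAaTt hits 4/256; gcd=4; 4÷4/256÷4 = 1/64

P(LLhhAaTt) = 1/64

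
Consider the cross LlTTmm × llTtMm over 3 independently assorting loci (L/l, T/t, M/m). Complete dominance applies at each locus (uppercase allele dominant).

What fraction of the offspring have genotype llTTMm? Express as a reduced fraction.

P(llTTMm) = 1/8

LlTTmm gametes: LTm×4, lTm×4
llTtMm gametes: lTM×2, lTm×2, ltM×2, ltm×2
LlTTmm×llTtMm grid (8·8=64): LlTTMm=8 LlTTmm=8 LlTtMm=8 LlTtmm=8 llTTMm=8 llTTmm=8 llTtMm=8 llTtmm=8
llTTMm hits 8/64; gcd=8; 8÷8/64÷8 = 1/8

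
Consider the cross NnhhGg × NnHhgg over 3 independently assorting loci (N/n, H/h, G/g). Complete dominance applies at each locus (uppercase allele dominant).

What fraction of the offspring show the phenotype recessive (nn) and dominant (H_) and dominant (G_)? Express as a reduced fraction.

P(nn H_ G_) = 1/16

NnhhGg gametes: NhG×2, Nhg×2, nhG×2, nhg×2
NnHhgg gametes: NHg×2, Nhg×2, nHg×2, nhg×2
NnhhGg×NnHhgg grid (8·8=64): NNHhGg=4 NNHhgg=4 NNhhGg=4 NNhhgg=4 NnHhGg=8 NnHhgg=8 NnhhGg=8 Nnhhgg=8 nnHhGg=4 nnHhgg=4 nnhhGg=4 nnhhgg=4
nn H_ G_ hits 4/64; gcd=4; 4÷4/64÷4 = 1/16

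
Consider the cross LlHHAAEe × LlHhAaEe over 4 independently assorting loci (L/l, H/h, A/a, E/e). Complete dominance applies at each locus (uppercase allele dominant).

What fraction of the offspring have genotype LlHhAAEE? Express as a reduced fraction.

LlHHAAEe gametes: LHAE×4, LHAe×4, lHAE×4, lHAe×4
LlHhAaEe gametes: LHAE×1, LHAe×1, LHaE×1, LHae×1, LhAE×1, LhAe×1, LhaE×1, Lhae×1, lHAE×1, lHAe×1, lHaE×1, lHae×1, lhAE×1, lhAe×1, lhaE×1, lhae×1
LlHHAAEe×LlHhAaEe grid (16·16=256): LLHHAAEE=4 LLHHAAEe=8 LLHHAAee=4 LLHHAaEE=4 LLHHAaEe=8 LLHHAaee=4 LLHhAAEE=4 LLHhAAEe=8 LLHhAAee=4 LLHhAaEE=4 LLHhAaEe=8 LLHhAaee=4 LlHHAAEE=8 LlHHAAEe=16 LlHHAAee=8 LlHHAaEE=8 LlHHAaEe=16 LlHHAaee=8 LlHhAAEE=8 LlHhAAEe=16 LlHhAAee=8 LlHhAaEE=8 LlHhAaEe=16 LlHhAaee=8 llHHAAEE=4 llHHAAEe=8 llHHAAee=4 llHHAaEE=4 llHHAaEe=8 llHHAaee=4 llHhAAEE=4 llHhAAEe=8 llHhAAee=4 llHhAaEE=4 llHhAaEe=8 llHhAaee=4
LlHhAAEE hits 8/256; gcd=8; 8÷8/256÷8 = 1/32

P(LlHhAAEE) = 1/32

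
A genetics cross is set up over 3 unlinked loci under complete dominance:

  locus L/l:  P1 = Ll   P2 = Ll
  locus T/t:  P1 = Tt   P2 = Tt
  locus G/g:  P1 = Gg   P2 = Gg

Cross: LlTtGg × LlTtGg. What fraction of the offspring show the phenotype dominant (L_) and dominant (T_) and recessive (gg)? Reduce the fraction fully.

P(L_ T_ gg) = 9/64

LlTtGg gametes: LTG×1, LTg×1, LtG×1, Ltg×1, lTG×1, lTg×1, ltG×1, ltg×1
LlTtGg gametes: LTG×1, LTg×1, LtG×1, Ltg×1, lTG×1, lTg×1, ltG×1, ltg×1
LlTtGg×LlTtGg grid (8·8=64): LLTTGG=1 LLTTGg=2 LLTTgg=1 LLTtGG=2 LLTtGg=4 LLTtgg=2 LLttGG=1 LLttGg=2 LLttgg=1 LlTTGG=2 LlTTGg=4 LlTTgg=2 LlTtGG=4 LlTtGg=8 LlTtgg=4 LlttGG=2 LlttGg=4 Llttgg=2 llTTGG=1 llTTGg=2 llTTgg=1 llTtGG=2 llTtGg=4 llTtgg=2 llttGG=1 llttGg=2 llttgg=1
L_ T_ gg hits 9/64; gcd=1; 9÷1/64÷1 = 9/64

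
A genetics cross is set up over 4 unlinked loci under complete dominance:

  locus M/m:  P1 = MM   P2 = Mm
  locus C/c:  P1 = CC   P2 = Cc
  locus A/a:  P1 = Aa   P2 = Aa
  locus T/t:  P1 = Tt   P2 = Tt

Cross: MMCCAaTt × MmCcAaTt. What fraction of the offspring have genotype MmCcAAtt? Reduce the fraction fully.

P(MmCcAAtt) = 1/64

MMCCAaTt gametes: MCAT×4, MCAt×4, MCaT×4, MCat×4
MmCcAaTt gametes: MCAT×1, MCAt×1, MCaT×1, MCat×1, McAT×1, McAt×1, McaT×1, Mcat×1, mCAT×1, mCAt×1, mCaT×1, mCat×1, mcAT×1, mcAt×1, mcaT×1, mcat×1
MMCCAaTt×MmCcAaTt grid (16·16=256): MMCCAATT=4 MMCCAATt=8 MMCCAAtt=4 MMCCAaTT=8 MMCCAaTt=16 MMCCAatt=8 MMCCaaTT=4 MMCCaaTt=8 MMCCaatt=4 MMCcAATT=4 MMCcAATt=8 MMCcAAtt=4 MMCcAaTT=8 MMCcAaTt=16 MMCcAatt=8 MMCcaaTT=4 MMCcaaTt=8 MMCcaatt=4 MmCCAATT=4 MmCCAATt=8 MmCCAAtt=4 MmCCAaTT=8 MmCCAaTt=16 MmCCAatt=8 MmCCaaTT=4 MmCCaaTt=8 MmCCaatt=4 MmCcAATT=4 MmCcAATt=8 MmCcAAtt=4 MmCcAaTT=8 MmCcAaTt=16 MmCcAatt=8 MmCcaaTT=4 MmCcaaTt=8 MmCcaatt=4
MmCcAAtt hits 4/256; gcd=4; 4÷4/256÷4 = 1/64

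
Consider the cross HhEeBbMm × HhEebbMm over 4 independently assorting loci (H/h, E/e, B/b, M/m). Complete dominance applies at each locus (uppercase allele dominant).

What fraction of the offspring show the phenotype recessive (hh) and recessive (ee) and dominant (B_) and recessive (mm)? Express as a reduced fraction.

HhEeBbMm gametes: HEBM×1, HEBm×1, HEbM×1, HEbm×1, HeBM×1, HeBm×1, HebM×1, Hebm×1, hEBM×1, hEBm×1, hEbM×1, hEbm×1, heBM×1, heBm×1, hebM×1, hebm×1
HhEebbMm gametes: HEbM×2, HEbm×2, HebM×2, Hebm×2, hEbM×2, hEbm×2, hebM×2, hebm×2
HhEeBbMm×HhEebbMm grid (16·16=256): HHEEBbMM=2 HHEEBbMm=4 HHEEBbmm=2 HHEEbbMM=2 HHEEbbMm=4 HHEEbbmm=2 HHEeBbMM=4 HHEeBbMm=8 HHEeBbmm=4 HHEebbMM=4 HHEebbMm=8 HHEebbmm=4 HHeeBbMM=2 HHeeBbMm=4 HHeeBbmm=2 HHeebbMM=2 HHeebbMm=4 HHeebbmm=2 HhEEBbMM=4 HhEEBbMm=8 HhEEBbmm=4 HhEEbbMM=4 HhEEbbMm=8 HhEEbbmm=4 HhEeBbMM=8 HhEeBbMm=16 HhEeBbmm=8 HhEebbMM=8 HhEebbMm=16 HhEebbmm=8 HheeBbMM=4 HheeBbMm=8 HheeBbmm=4 HheebbMM=4 HheebbMm=8 Hheebbmm=4 hhEEBbMM=2 hhEEBbMm=4 hhEEBbmm=2 hhEEbbMM=2 hhEEbbMm=4 hhEEbbmm=2 hhEeBbMM=4 hhEeBbMm=8 hhEeBbmm=4 hhEebbMM=4 hhEebbMm=8 hhEebbmm=4 hheeBbMM=2 hheeBbMm=4 hheeBbmm=2 hheebbMM=2 hheebbMm=4 hheebbmm=2
hh ee B_ mm hits 2/256; gcd=2; 2÷2/256÷2 = 1/128

P(hh ee B_ mm) = 1/128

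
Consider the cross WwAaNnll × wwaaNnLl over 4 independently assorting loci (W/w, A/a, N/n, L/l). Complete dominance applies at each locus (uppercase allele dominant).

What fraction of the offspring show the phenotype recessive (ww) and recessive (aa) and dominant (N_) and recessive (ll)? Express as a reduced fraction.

WwAaNnll gametes: WANl×2, WAnl×2, WaNl×2, Wanl×2, wANl×2, wAnl×2, waNl×2, wanl×2
wwaaNnLl gametes: waNL×4, waNl×4, wanL×4, wanl×4
WwAaNnll×wwaaNnLl grid (16·16=256): WwAaNNLl=8 WwAaNNll=8 WwAaNnLl=16 WwAaNnll=16 WwAannLl=8 WwAannll=8 WwaaNNLl=8 WwaaNNll=8 WwaaNnLl=16 WwaaNnll=16 WwaannLl=8 Wwaannll=8 wwAaNNLl=8 wwAaNNll=8 wwAaNnLl=16 wwAaNnll=16 wwAannLl=8 wwAannll=8 wwaaNNLl=8 wwaaNNll=8 wwaaNnLl=16 wwaaNnll=16 wwaannLl=8 wwaannll=8
ww aa N_ ll hits 24/256; gcd=8; 24÷8/256÷8 = 3/32

P(ww aa N_ ll) = 3/32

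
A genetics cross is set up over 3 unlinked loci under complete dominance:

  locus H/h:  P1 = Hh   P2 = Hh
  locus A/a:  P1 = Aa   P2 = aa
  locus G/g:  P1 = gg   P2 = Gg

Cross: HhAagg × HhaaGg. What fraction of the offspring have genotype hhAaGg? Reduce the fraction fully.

P(hhAaGg) = 1/16

HhAagg gametes: HAg×2, Hag×2, hAg×2, hag×2
HhaaGg gametes: HaG×2, Hag×2, haG×2, hag×2
HhAagg×HhaaGg grid (8·8=64): HHAaGg=4 HHAagg=4 HHaaGg=4 HHaagg=4 HhAaGg=8 HhAagg=8 HhaaGg=8 Hhaagg=8 hhAaGg=4 hhAagg=4 hhaaGg=4 hhaagg=4
hhAaGg hits 4/64; gcd=4; 4÷4/64÷4 = 1/16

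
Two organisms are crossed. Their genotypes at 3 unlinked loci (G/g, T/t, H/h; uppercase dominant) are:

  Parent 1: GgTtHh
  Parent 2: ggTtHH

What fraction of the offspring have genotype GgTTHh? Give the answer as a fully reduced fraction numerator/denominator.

P(GgTTHh) = 1/16

GgTtHh gametes: GTH×1, GTh×1, GtH×1, Gth×1, gTH×1, gTh×1, gtH×1, gth×1
ggTtHH gametes: gTH×4, gtH×4
GgTtHh×ggTtHH grid (8·8=64): GgTTHH=4 GgTTHh=4 GgTtHH=8 GgTtHh=8 GgttHH=4 GgttHh=4 ggTTHH=4 ggTTHh=4 ggTtHH=8 ggTtHh=8 ggttHH=4 ggttHh=4
GgTTHh hits 4/64; gcd=4; 4÷4/64÷4 = 1/16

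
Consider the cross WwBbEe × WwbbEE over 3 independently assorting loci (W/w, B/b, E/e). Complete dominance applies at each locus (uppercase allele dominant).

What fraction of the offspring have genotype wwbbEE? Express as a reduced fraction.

WwBbEe gametes: WBE×1, WBe×1, WbE×1, Wbe×1, wBE×1, wBe×1, wbE×1, wbe×1
WwbbEE gametes: WbE×4, wbE×4
WwBbEe×WwbbEE grid (8·8=64): WWBbEE=4 WWBbEe=4 WWbbEE=4 WWbbEe=4 WwBbEE=8 WwBbEe=8 WwbbEE=8 WwbbEe=8 wwBbEE=4 wwBbEe=4 wwbbEE=4 wwbbEe=4
wwbbEE hits 4/64; gcd=4; 4÷4/64÷4 = 1/16

P(wwbbEE) = 1/16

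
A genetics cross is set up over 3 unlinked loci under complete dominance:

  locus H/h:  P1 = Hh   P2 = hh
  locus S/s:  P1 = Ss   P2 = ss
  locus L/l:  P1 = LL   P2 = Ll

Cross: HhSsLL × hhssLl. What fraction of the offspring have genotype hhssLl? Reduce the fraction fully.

HhSsLL gametes: HSL×2, HsL×2, hSL×2, hsL×2
hhssLl gametes: hsL×4, hsl×4
HhSsLL×hhssLl grid (8·8=64): HhSsLL=8 HhSsLl=8 HhssLL=8 HhssLl=8 hhSsLL=8 hhSsLl=8 hhssLL=8 hhssLl=8
hhssLl hits 8/64; gcd=8; 8÷8/64÷8 = 1/8

P(hhssLl) = 1/8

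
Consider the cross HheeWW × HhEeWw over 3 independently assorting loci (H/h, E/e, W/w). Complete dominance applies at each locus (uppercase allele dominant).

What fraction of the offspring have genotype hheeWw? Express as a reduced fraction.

P(hheeWw) = 1/16

HheeWW gametes: HeW×4, heW×4
HhEeWw gametes: HEW×1, HEw×1, HeW×1, Hew×1, hEW×1, hEw×1, heW×1, hew×1
HheeWW×HhEeWw grid (8·8=64): HHEeWW=4 HHEeWw=4 HHeeWW=4 HHeeWw=4 HhEeWW=8 HhEeWw=8 HheeWW=8 HheeWw=8 hhEeWW=4 hhEeWw=4 hheeWW=4 hheeWw=4
hheeWw hits 4/64; gcd=4; 4÷4/64÷4 = 1/16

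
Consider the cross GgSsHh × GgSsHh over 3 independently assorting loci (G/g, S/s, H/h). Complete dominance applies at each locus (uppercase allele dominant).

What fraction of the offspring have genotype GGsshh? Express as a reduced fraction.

GgSsHh gametes: GSH×1, GSh×1, GsH×1, Gsh×1, gSH×1, gSh×1, gsH×1, gsh×1
GgSsHh gametes: GSH×1, GSh×1, GsH×1, Gsh×1, gSH×1, gSh×1, gsH×1, gsh×1
GgSsHh×GgSsHh grid (8·8=64): GGSSHH=1 GGSSHh=2 GGSShh=1 GGSsHH=2 GGSsHh=4 GGSshh=2 GGssHH=1 GGssHh=2 GGsshh=1 GgSSHH=2 GgSSHh=4 GgSShh=2 GgSsHH=4 GgSsHh=8 GgSshh=4 GgssHH=2 GgssHh=4 Ggsshh=2 ggSSHH=1 ggSSHh=2 ggSShh=1 ggSsHH=2 ggSsHh=4 ggSshh=2 ggssHH=1 ggssHh=2 ggsshh=1
GGsshh hits 1/64; gcd=1; 1÷1/64÷1 = 1/64

P(GGsshh) = 1/64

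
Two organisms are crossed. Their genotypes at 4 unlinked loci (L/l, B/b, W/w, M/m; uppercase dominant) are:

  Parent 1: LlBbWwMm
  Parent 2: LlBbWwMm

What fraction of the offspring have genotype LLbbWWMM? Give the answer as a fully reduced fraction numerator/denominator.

P(LLbbWWMM) = 1/256

LlBbWwMm gametes: LBWM×1, LBWm×1, LBwM×1, LBwm×1, LbWM×1, LbWm×1, LbwM×1, Lbwm×1, lBWM×1, lBWm×1, lBwM×1, lBwm×1, lbWM×1, lbWm×1, lbwM×1, lbwm×1
LlBbWwMm gametes: LBWM×1, LBWm×1, LBwM×1, LBwm×1, LbWM×1, LbWm×1, LbwM×1, Lbwm×1, lBWM×1, lBWm×1, lBwM×1, lBwm×1, lbWM×1, lbWm×1, lbwM×1, lbwm×1
LlBbWwMm×LlBbWwMm grid (16·16=256): LLBBWWMM=1 LLBBWWMm=2 LLBBWWmm=1 LLBBWwMM=2 LLBBWwMm=4 LLBBWwmm=2 LLBBwwMM=1 LLBBwwMm=2 LLBBwwmm=1 LLBbWWMM=2 LLBbWWMm=4 LLBbWWmm=2 LLBbWwMM=4 LLBbWwMm=8 LLBbWwmm=4 LLBbwwMM=2 LLBbwwMm=4 LLBbwwmm=2 LLbbWWMM=1 LLbbWWMm=2 LLbbWWmm=1 LLbbWwMM=2 LLbbWwMm=4 LLbbWwmm=2 LLbbwwMM=1 LLbbwwMm=2 LLbbwwmm=1 LlBBWWMM=2 LlBBWWMm=4 LlBBWWmm=2 LlBBWwMM=4 LlBBWwMm=8 LlBBWwmm=4 LlBBwwMM=2 LlBBwwMm=4 LlBBwwmm=2 LlBbWWMM=4 LlBbWWMm=8 LlBbWWmm=4 LlBbWwMM=8 LlBbWwMm=16 LlBbWwmm=8 LlBbwwMM=4 LlBbwwMm=8 LlBbwwmm=4 LlbbWWMM=2 LlbbWWMm=4 LlbbWWmm=2 LlbbWwMM=4 LlbbWwMm=8 LlbbWwmm=4 LlbbwwMM=2 LlbbwwMm=4 Llbbwwmm=2 llBBWWMM=1 llBBWWMm=2 llBBWWmm=1 llBBWwMM=2 llBBWwMm=4 llBBWwmm=2 llBBwwMM=1 llBBwwMm=2 llBBwwmm=1 llBbWWMM=2 llBbWWMm=4 llBbWWmm=2 llBbWwMM=4 llBbWwMm=8 llBbWwmm=4 llBbwwMM=2 llBbwwMm=4 llBbwwmm=2 llbbWWMM=1 llbbWWMm=2 llbbWWmm=1 llbbWwMM=2 llbbWwMm=4 llbbWwmm=2 llbbwwMM=1 llbbwwMm=2 llbbwwmm=1
LLbbWWMM hits 1/256; gcd=1; 1÷1/256÷1 = 1/256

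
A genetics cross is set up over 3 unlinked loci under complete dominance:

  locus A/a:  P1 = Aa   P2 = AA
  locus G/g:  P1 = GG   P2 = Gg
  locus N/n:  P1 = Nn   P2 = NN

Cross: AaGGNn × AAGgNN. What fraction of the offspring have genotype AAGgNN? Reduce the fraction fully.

P(AAGgNN) = 1/8

AaGGNn gametes: AGN×2, AGn×2, aGN×2, aGn×2
AAGgNN gametes: AGN×4, AgN×4
AaGGNn×AAGgNN grid (8·8=64): AAGGNN=8 AAGGNn=8 AAGgNN=8 AAGgNn=8 AaGGNN=8 AaGGNn=8 AaGgNN=8 AaGgNn=8
AAGgNN hits 8/64; gcd=8; 8÷8/64÷8 = 1/8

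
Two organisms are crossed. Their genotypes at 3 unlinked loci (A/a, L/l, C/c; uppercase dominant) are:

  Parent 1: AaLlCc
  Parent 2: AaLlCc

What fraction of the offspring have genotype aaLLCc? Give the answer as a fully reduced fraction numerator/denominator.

AaLlCc gametes: ALC×1, ALc×1, AlC×1, Alc×1, aLC×1, aLc×1, alC×1, alc×1
AaLlCc gametes: ALC×1, ALc×1, AlC×1, Alc×1, aLC×1, aLc×1, alC×1, alc×1
AaLlCc×AaLlCc grid (8·8=64): AALLCC=1 AALLCc=2 AALLcc=1 AALlCC=2 AALlCc=4 AALlcc=2 AAllCC=1 AAllCc=2 AAllcc=1 AaLLCC=2 AaLLCc=4 AaLLcc=2 AaLlCC=4 AaLlCc=8 AaLlcc=4 AallCC=2 AallCc=4 Aallcc=2 aaLLCC=1 aaLLCc=2 aaLLcc=1 aaLlCC=2 aaLlCc=4 aaLlcc=2 aallCC=1 aallCc=2 aallcc=1
aaLLCc hits 2/64; gcd=2; 2÷2/64÷2 = 1/32

P(aaLLCc) = 1/32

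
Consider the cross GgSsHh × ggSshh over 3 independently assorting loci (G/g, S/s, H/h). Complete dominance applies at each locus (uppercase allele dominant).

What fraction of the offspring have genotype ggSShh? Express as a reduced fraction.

GgSsHh gametes: GSH×1, GSh×1, GsH×1, Gsh×1, gSH×1, gSh×1, gsH×1, gsh×1
ggSshh gametes: gSh×4, gsh×4
GgSsHh×ggSshh grid (8·8=64): GgSSHh=4 GgSShh=4 GgSsHh=8 GgSshh=8 GgssHh=4 Ggsshh=4 ggSSHh=4 ggSShh=4 ggSsHh=8 ggSshh=8 ggssHh=4 ggsshh=4
ggSShh hits 4/64; gcd=4; 4÷4/64÷4 = 1/16

P(ggSShh) = 1/16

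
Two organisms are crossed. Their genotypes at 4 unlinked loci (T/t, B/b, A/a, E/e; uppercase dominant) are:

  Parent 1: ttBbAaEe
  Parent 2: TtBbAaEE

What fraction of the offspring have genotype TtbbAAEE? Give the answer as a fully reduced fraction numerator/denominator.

P(TtbbAAEE) = 1/64

ttBbAaEe gametes: tBAE×2, tBAe×2, tBaE×2, tBae×2, tbAE×2, tbAe×2, tbaE×2, tbae×2
TtBbAaEE gametes: TBAE×2, TBaE×2, TbAE×2, TbaE×2, tBAE×2, tBaE×2, tbAE×2, tbaE×2
ttBbAaEe×TtBbAaEE grid (16·16=256): TtBBAAEE=4 TtBBAAEe=4 TtBBAaEE=8 TtBBAaEe=8 TtBBaaEE=4 TtBBaaEe=4 TtBbAAEE=8 TtBbAAEe=8 TtBbAaEE=16 TtBbAaEe=16 TtBbaaEE=8 TtBbaaEe=8 TtbbAAEE=4 TtbbAAEe=4 TtbbAaEE=8 TtbbAaEe=8 TtbbaaEE=4 TtbbaaEe=4 ttBBAAEE=4 ttBBAAEe=4 ttBBAaEE=8 ttBBAaEe=8 ttBBaaEE=4 ttBBaaEe=4 ttBbAAEE=8 ttBbAAEe=8 ttBbAaEE=16 ttBbAaEe=16 ttBbaaEE=8 ttBbaaEe=8 ttbbAAEE=4 ttbbAAEe=4 ttbbAaEE=8 ttbbAaEe=8 ttbbaaEE=4 ttbbaaEe=4
TtbbAAEE hits 4/256; gcd=4; 4÷4/256÷4 = 1/64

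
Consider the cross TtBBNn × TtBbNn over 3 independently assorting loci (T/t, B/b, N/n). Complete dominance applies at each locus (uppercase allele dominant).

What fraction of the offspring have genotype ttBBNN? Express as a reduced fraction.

TtBBNn gametes: TBN×2, TBn×2, tBN×2, tBn×2
TtBbNn gametes: TBN×1, TBn×1, TbN×1, Tbn×1, tBN×1, tBn×1, tbN×1, tbn×1
TtBBNn×TtBbNn grid (8·8=64): TTBBNN=2 TTBBNn=4 TTBBnn=2 TTBbNN=2 TTBbNn=4 TTBbnn=2 TtBBNN=4 TtBBNn=8 TtBBnn=4 TtBbNN=4 TtBbNn=8 TtBbnn=4 ttBBNN=2 ttBBNn=4 ttBBnn=2 ttBbNN=2 ttBbNn=4 ttBbnn=2
ttBBNN hits 2/64; gcd=2; 2÷2/64÷2 = 1/32

P(ttBBNN) = 1/32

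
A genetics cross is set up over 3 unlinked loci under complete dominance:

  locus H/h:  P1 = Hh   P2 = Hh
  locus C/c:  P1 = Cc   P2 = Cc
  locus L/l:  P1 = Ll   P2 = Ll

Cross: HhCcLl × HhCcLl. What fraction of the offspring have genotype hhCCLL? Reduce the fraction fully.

HhCcLl gametes: HCL×1, HCl×1, HcL×1, Hcl×1, hCL×1, hCl×1, hcL×1, hcl×1
HhCcLl gametes: HCL×1, HCl×1, HcL×1, Hcl×1, hCL×1, hCl×1, hcL×1, hcl×1
HhCcLl×HhCcLl grid (8·8=64): HHCCLL=1 HHCCLl=2 HHCCll=1 HHCcLL=2 HHCcLl=4 HHCcll=2 HHccLL=1 HHccLl=2 HHccll=1 HhCCLL=2 HhCCLl=4 HhCCll=2 HhCcLL=4 HhCcLl=8 HhCcll=4 HhccLL=2 HhccLl=4 Hhccll=2 hhCCLL=1 hhCCLl=2 hhCCll=1 hhCcLL=2 hhCcLl=4 hhCcll=2 hhccLL=1 hhccLl=2 hhccll=1
hhCCLL hits 1/64; gcd=1; 1÷1/64÷1 = 1/64

P(hhCCLL) = 1/64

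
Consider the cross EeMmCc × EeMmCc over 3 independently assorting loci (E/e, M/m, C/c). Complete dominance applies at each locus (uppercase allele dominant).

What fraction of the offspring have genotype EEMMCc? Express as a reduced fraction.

P(EEMMCc) = 1/32

EeMmCc gametes: EMC×1, EMc×1, EmC×1, Emc×1, eMC×1, eMc×1, emC×1, emc×1
EeMmCc gametes: EMC×1, EMc×1, EmC×1, Emc×1, eMC×1, eMc×1, emC×1, emc×1
EeMmCc×EeMmCc grid (8·8=64): EEMMCC=1 EEMMCc=2 EEMMcc=1 EEMmCC=2 EEMmCc=4 EEMmcc=2 EEmmCC=1 EEmmCc=2 EEmmcc=1 EeMMCC=2 EeMMCc=4 EeMMcc=2 EeMmCC=4 EeMmCc=8 EeMmcc=4 EemmCC=2 EemmCc=4 Eemmcc=2 eeMMCC=1 eeMMCc=2 eeMMcc=1 eeMmCC=2 eeMmCc=4 eeMmcc=2 eemmCC=1 eemmCc=2 eemmcc=1
EEMMCc hits 2/64; gcd=2; 2÷2/64÷2 = 1/32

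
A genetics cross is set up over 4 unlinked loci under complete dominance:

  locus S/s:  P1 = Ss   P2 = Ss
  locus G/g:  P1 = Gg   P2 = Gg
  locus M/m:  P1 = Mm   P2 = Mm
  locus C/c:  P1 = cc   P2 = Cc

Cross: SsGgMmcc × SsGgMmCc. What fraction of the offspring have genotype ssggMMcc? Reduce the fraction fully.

P(ssggMMcc) = 1/128

SsGgMmcc gametes: SGMc×2, SGmc×2, SgMc×2, Sgmc×2, sGMc×2, sGmc×2, sgMc×2, sgmc×2
SsGgMmCc gametes: SGMC×1, SGMc×1, SGmC×1, SGmc×1, SgMC×1, SgMc×1, SgmC×1, Sgmc×1, sGMC×1, sGMc×1, sGmC×1, sGmc×1, sgMC×1, sgMc×1, sgmC×1, sgmc×1
SsGgMmcc×SsGgMmCc grid (16·16=256): SSGGMMCc=2 SSGGMMcc=2 SSGGMmCc=4 SSGGMmcc=4 SSGGmmCc=2 SSGGmmcc=2 SSGgMMCc=4 SSGgMMcc=4 SSGgMmCc=8 SSGgMmcc=8 SSGgmmCc=4 SSGgmmcc=4 SSggMMCc=2 SSggMMcc=2 SSggMmCc=4 SSggMmcc=4 SSggmmCc=2 SSggmmcc=2 SsGGMMCc=4 SsGGMMcc=4 SsGGMmCc=8 SsGGMmcc=8 SsGGmmCc=4 SsGGmmcc=4 SsGgMMCc=8 SsGgMMcc=8 SsGgMmCc=16 SsGgMmcc=16 SsGgmmCc=8 SsGgmmcc=8 SsggMMCc=4 SsggMMcc=4 SsggMmCc=8 SsggMmcc=8 SsggmmCc=4 Ssggmmcc=4 ssGGMMCc=2 ssGGMMcc=2 ssGGMmCc=4 ssGGMmcc=4 ssGGmmCc=2 ssGGmmcc=2 ssGgMMCc=4 ssGgMMcc=4 ssGgMmCc=8 ssGgMmcc=8 ssGgmmCc=4 ssGgmmcc=4 ssggMMCc=2 ssggMMcc=2 ssggMmCc=4 ssggMmcc=4 ssggmmCc=2 ssggmmcc=2
ssggMMcc hits 2/256; gcd=2; 2÷2/256÷2 = 1/128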